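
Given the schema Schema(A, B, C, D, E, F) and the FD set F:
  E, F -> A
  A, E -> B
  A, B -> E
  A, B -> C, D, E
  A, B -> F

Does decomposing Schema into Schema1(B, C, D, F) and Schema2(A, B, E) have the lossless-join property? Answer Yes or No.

Schema1 ∩ Schema2 = {B}; its closure under F is {B}.
The closure covers neither Schema1 nor Schema2 entirely; the join is not lossless.

No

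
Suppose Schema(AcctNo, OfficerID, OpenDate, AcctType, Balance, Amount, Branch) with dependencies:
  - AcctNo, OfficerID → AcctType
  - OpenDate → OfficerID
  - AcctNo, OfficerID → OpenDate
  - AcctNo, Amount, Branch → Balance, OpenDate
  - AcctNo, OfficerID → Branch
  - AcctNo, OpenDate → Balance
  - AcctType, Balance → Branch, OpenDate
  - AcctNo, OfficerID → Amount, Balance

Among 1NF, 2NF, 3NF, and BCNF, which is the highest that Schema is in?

Candidate keys: {AcctNo, AcctType, Balance}, {AcctNo, Amount, Branch}, {AcctNo, OfficerID}, {AcctNo, OpenDate}. Prime attributes: {AcctNo, AcctType, Amount, Balance, Branch, OfficerID, OpenDate}.
For OpenDate → OfficerID we have {OpenDate}⁺ = {OfficerID, OpenDate}; {OpenDate} is not a superkey, so BCNF fails.
But every attribute on its right side ({OfficerID}) is prime, and the same holds for every other non-superkey FD, so 3NF still holds.

3NF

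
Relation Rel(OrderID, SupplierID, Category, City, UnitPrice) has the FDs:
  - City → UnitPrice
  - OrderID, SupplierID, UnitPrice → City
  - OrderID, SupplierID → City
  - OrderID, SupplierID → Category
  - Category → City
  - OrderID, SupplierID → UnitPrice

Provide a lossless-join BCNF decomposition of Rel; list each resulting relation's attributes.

Candidate key of the original relation: {OrderID, SupplierID}.
{Category, City, OrderID, SupplierID, UnitPrice}: {City} determines {City, UnitPrice} here but is not a superkey — split on City → UnitPrice, giving {City, UnitPrice} and {Category, City, OrderID, SupplierID}.
{City, UnitPrice}: every determinant is a superkey — BCNF.
{Category, City, OrderID, SupplierID}: {Category} determines {Category, City} here but is not a superkey — split on Category → City, giving {Category, City} and {Category, OrderID, SupplierID}.
{Category, City}: every determinant is a superkey — BCNF.
{Category, OrderID, SupplierID}: every determinant is a superkey — BCNF.

{Category, City}; {Category, OrderID, SupplierID}; {City, UnitPrice}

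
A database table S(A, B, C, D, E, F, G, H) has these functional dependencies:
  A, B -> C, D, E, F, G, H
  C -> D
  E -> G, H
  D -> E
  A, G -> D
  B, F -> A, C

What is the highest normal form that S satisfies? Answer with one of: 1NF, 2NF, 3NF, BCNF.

Candidate keys: {A, B}, {B, F}. Prime attributes: {A, B, F}.
C -> D: {C}⁺ = {C, D, E, G, H}, which is not all of the attributes, so the left side is not a superkey — BCNF is violated.
Because {D} is non-prime and the left side of C -> D is not a superkey, the relation is not in 3NF.
No proper subset of a key has a non-prime attribute in its closure, so there is no partial dependency; 2NF holds.

2NF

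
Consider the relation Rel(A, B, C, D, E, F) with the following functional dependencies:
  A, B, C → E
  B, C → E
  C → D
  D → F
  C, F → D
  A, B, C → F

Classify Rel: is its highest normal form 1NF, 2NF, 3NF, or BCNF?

1NF

Candidate key: {A, B, C}. Prime attributes: {A, B, C}.
B, C → E: {B, C}⁺ = {B, C, D, E, F}, which is not all of the attributes, so the left side is not a superkey — BCNF is violated.
B, C → E determines the non-prime attribute {E} from a non-superkey — 3NF is violated.
The proper key subset {C} of {A, B, C} determines non-prime {D, F}, so the relation is not even in 2NF.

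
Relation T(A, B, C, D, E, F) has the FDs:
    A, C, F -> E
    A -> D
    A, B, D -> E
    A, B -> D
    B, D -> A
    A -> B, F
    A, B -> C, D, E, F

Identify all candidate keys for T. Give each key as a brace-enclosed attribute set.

{A}, {B, D}

{A} is a candidate key since {A}⁺ = {A, B, C, D, E, F} covers every attribute.
{B, D} is a candidate key since {B, D}⁺ = {A, B, C, D, E, F} covers every attribute.
Any other superkey properly contains one of these, so there are no further candidate keys.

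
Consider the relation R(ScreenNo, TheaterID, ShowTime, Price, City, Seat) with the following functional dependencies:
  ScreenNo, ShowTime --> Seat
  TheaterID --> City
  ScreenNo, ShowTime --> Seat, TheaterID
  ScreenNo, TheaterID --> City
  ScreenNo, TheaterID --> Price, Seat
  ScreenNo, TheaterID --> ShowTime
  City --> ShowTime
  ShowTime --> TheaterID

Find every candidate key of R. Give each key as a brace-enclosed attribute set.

{City, ScreenNo}, {ScreenNo, ShowTime}, {ScreenNo, TheaterID}

Attributes never on any right-hand side: {ScreenNo} — every candidate key must contain it.
{City, ScreenNo} is a candidate key since {City, ScreenNo}⁺ = {City, Price, ScreenNo, Seat, ShowTime, TheaterID} covers every attribute.
{ScreenNo, ShowTime} is a candidate key since {ScreenNo, ShowTime}⁺ = {City, Price, ScreenNo, Seat, ShowTime, TheaterID} covers every attribute.
{ScreenNo, TheaterID} is a candidate key since {ScreenNo, TheaterID}⁺ = {City, Price, ScreenNo, Seat, ShowTime, TheaterID} covers every attribute.
No proper subset of any of these is a key, and no other minimal superkey exists.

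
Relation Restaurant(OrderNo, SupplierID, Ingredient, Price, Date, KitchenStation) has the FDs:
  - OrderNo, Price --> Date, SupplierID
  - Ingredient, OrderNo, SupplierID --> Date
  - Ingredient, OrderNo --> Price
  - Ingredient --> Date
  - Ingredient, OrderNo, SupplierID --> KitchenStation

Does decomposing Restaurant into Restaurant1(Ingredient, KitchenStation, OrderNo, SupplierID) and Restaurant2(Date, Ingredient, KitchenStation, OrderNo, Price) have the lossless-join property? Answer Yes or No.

Yes

The shared attributes are {Ingredient, KitchenStation, OrderNo} and {Ingredient, KitchenStation, OrderNo}⁺ = {Date, Ingredient, KitchenStation, OrderNo, Price, SupplierID}.
This includes all of Restaurant1, so the common attributes are a superkey of Restaurant1 — the join is lossless.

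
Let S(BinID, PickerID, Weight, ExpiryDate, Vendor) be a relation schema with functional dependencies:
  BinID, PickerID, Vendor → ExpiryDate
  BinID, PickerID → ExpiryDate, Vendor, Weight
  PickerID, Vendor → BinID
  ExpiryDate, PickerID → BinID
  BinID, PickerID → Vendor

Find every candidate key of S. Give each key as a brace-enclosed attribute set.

Attributes never on any right-hand side: {PickerID} — every candidate key must contain it.
Closure of {BinID, PickerID} is {BinID, ExpiryDate, PickerID, Vendor, Weight}, the whole schema; {BinID, PickerID} is a candidate key.
Closure of {ExpiryDate, PickerID} is {BinID, ExpiryDate, PickerID, Vendor, Weight}, the whole schema; {ExpiryDate, PickerID} is a candidate key.
Closure of {PickerID, Vendor} is {BinID, ExpiryDate, PickerID, Vendor, Weight}, the whole schema; {PickerID, Vendor} is a candidate key.
These are minimal and exhaustive — every other superkey contains one of them.

{BinID, PickerID}, {ExpiryDate, PickerID}, {PickerID, Vendor}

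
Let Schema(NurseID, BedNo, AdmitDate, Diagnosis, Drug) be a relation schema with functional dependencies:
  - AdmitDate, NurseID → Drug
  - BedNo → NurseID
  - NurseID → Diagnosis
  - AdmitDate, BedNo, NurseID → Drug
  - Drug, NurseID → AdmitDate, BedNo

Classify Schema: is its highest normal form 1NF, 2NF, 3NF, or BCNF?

1NF

Candidate keys: {AdmitDate, BedNo}, {AdmitDate, NurseID}, {BedNo, Drug}, {Drug, NurseID}. Prime attributes: {AdmitDate, BedNo, Drug, NurseID}.
BedNo → NurseID: {BedNo}⁺ = {BedNo, Diagnosis, NurseID}, which is not all of the attributes, so the left side is not a superkey — BCNF is violated.
Because {Diagnosis} is non-prime and the left side of NurseID → Diagnosis is not a superkey, the relation is not in 3NF.
{BedNo} is a proper subset of the key {AdmitDate, BedNo}, and {BedNo}⁺ contains the non-prime attribute {Diagnosis} — a partial dependency, so 2NF is violated.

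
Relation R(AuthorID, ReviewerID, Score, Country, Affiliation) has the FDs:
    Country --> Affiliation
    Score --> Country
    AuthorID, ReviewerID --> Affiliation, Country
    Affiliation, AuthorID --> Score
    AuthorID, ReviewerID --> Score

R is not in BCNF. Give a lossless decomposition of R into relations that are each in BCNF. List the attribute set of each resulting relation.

{Affiliation, Country}; {AuthorID, ReviewerID, Score}; {Country, Score}

Candidate key of the original relation: {AuthorID, ReviewerID}.
In {Affiliation, AuthorID, Country, ReviewerID, Score}, {Country} is not a superkey ({Country}⁺ restricted to this set is {Affiliation, Country}), so split on Country --> Affiliation into {Affiliation, Country} and {AuthorID, Country, ReviewerID, Score}.
{Affiliation, Country} has no BCNF violation.
In {AuthorID, Country, ReviewerID, Score}, {Score} is not a superkey ({Score}⁺ restricted to this set is {Country, Score}), so split on Score --> Country into {Country, Score} and {AuthorID, ReviewerID, Score}.
{Country, Score} has no BCNF violation.
{AuthorID, ReviewerID, Score} has no BCNF violation.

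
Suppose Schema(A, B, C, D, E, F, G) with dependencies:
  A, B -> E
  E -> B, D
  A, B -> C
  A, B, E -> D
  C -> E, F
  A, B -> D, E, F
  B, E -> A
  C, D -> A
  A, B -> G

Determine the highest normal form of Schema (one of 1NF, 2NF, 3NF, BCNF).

Candidate keys: {A, B}, {C}, {E}. Prime attributes: {A, B, C, E}.
Each dependency's left side is a superkey — BCNF holds.

BCNF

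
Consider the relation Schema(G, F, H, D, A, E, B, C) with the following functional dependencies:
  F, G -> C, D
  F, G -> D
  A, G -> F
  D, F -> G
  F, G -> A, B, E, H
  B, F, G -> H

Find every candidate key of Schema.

Closure of {A, G} is {A, B, C, D, E, F, G, H}, the whole schema; {A, G} is a candidate key.
Closure of {D, F} is {A, B, C, D, E, F, G, H}, the whole schema; {D, F} is a candidate key.
Closure of {F, G} is {A, B, C, D, E, F, G, H}, the whole schema; {F, G} is a candidate key.
No proper subset of any of these is a key, and no other minimal superkey exists.

{A, G}, {D, F}, {F, G}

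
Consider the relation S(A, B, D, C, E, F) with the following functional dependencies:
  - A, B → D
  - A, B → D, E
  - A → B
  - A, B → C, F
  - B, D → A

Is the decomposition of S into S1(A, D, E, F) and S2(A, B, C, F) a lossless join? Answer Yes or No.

Yes

Common attributes: {A, F}; their closure is {A, B, C, D, E, F}.
S1 is contained in that closure, so S1 ∩ S2 → S1 holds and the join is lossless.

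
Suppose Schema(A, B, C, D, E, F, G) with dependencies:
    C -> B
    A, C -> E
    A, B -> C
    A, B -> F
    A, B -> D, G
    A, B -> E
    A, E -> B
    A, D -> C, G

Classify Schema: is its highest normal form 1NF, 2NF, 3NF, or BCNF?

Candidate keys: {A, B}, {A, C}, {A, D}, {A, E}. Prime attributes: {A, B, C, D, E}.
For C -> B we have {C}⁺ = {B, C}; {C} is not a superkey, so BCNF fails.
But every attribute on its right side ({B}) is prime, and the same holds for every other non-superkey FD, so 3NF still holds.

3NF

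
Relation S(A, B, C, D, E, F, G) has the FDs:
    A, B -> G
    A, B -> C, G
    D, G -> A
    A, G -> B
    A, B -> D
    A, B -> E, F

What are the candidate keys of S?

{A, B}, {A, G}, {D, G}

Closure of {A, B} is {A, B, C, D, E, F, G}, the whole schema; {A, B} is a candidate key.
Closure of {A, G} is {A, B, C, D, E, F, G}, the whole schema; {A, G} is a candidate key.
Closure of {D, G} is {A, B, C, D, E, F, G}, the whole schema; {D, G} is a candidate key.
No proper subset of any of these is a key, and no other minimal superkey exists.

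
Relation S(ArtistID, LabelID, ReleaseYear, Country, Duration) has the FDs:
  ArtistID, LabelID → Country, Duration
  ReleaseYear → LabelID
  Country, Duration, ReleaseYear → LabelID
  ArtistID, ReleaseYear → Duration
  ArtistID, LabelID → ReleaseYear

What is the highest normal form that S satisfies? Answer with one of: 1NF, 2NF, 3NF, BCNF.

Candidate keys: {ArtistID, LabelID}, {ArtistID, ReleaseYear}. Prime attributes: {ArtistID, LabelID, ReleaseYear}.
For ReleaseYear → LabelID we have {ReleaseYear}⁺ = {LabelID, ReleaseYear}; {ReleaseYear} is not a superkey, so BCNF fails.
Its right-hand attributes {LabelID} are all prime, as are those of every other non-superkey FD — the relation is in 3NF.

3NF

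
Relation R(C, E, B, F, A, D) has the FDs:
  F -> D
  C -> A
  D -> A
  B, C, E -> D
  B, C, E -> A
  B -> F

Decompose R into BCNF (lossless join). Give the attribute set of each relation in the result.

{A, D}; {B, C, E}; {B, F}; {D, F}

Candidate key of the original relation: {B, C, E}.
In {A, B, C, D, E, F}, {F} is not a superkey ({F}⁺ restricted to this set is {A, D, F}), so split on F -> A, D into {A, D, F} and {B, C, E, F}.
In {A, D, F}, {D} is not a superkey ({D}⁺ restricted to this set is {A, D}), so split on D -> A into {A, D} and {D, F}.
{A, D} has no BCNF violation.
{D, F} has no BCNF violation.
In {B, C, E, F}, {B} is not a superkey ({B}⁺ restricted to this set is {B, F}), so split on B -> F into {B, F} and {B, C, E}.
{B, F} has no BCNF violation.
{B, C, E} has no BCNF violation.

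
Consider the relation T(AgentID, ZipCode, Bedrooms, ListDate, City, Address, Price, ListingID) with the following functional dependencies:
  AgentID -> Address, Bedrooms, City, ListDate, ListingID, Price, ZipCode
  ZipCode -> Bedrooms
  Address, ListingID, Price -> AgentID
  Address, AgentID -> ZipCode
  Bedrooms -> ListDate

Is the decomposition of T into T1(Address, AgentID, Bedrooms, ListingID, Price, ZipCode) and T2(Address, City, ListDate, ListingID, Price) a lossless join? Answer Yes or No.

Yes

T1 ∩ T2 = {Address, ListingID, Price}; its closure under F is {Address, AgentID, Bedrooms, City, ListDate, ListingID, Price, ZipCode}.
Since T1 ⊆ {Address, AgentID, Bedrooms, City, ListDate, ListingID, Price, ZipCode}, the intersection is a superkey of T1; the decomposition is lossless.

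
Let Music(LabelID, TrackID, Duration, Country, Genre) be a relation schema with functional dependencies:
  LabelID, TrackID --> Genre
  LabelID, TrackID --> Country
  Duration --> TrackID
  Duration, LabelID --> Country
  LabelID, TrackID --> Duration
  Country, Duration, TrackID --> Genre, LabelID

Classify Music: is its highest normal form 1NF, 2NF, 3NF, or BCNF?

3NF

Candidate keys: {Country, Duration}, {Duration, LabelID}, {LabelID, TrackID}. Prime attributes: {Country, Duration, LabelID, TrackID}.
Duration --> TrackID breaks BCNF: {Duration}⁺ = {Duration, TrackID}, so {Duration} is not a superkey.
Its right-hand attributes {TrackID} are all prime, as are those of every other non-superkey FD — the relation is in 3NF.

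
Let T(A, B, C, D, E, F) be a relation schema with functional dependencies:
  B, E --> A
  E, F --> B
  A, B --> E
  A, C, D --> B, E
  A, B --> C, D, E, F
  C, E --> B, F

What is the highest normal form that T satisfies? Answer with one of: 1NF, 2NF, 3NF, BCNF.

Candidate keys: {A, B}, {A, C, D}, {B, E}, {C, E}, {E, F}. Prime attributes: {A, B, C, D, E, F}.
Each dependency's left side is a superkey — BCNF holds.

BCNF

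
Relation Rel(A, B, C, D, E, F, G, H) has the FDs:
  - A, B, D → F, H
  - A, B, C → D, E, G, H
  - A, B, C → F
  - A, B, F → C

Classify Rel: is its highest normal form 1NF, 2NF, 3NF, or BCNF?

Candidate keys: {A, B, C}, {A, B, D}, {A, B, F}. Prime attributes: {A, B, C, D, F}.
Every FD has a superkey on the left, so the relation is in BCNF.

BCNF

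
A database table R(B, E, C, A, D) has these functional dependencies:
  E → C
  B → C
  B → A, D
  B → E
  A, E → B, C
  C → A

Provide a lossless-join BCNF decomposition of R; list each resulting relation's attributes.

Candidate keys of the original relation: {B}, {E}.
Within {A, B, C, D, E}: {C}⁺ ∩ {A, B, C, D, E} = {A, C}, not the whole set, so C → A violates BCNF; decompose into {A, C} and {B, C, D, E}.
{A, C}: every determinant is a superkey — BCNF.
{B, C, D, E}: every determinant is a superkey — BCNF.

{A, C}; {B, C, D, E}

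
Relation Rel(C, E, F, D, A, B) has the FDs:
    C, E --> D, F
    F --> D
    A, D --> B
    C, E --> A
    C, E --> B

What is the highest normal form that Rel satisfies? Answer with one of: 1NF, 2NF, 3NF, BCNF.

2NF

Candidate key: {C, E}. Prime attributes: {C, E}.
F --> D breaks BCNF: {F}⁺ = {D, F}, so {F} is not a superkey.
F --> D determines the non-prime attribute {D} from a non-superkey — 3NF is violated.
No non-prime attribute depends on a proper subset of any candidate key, so 2NF holds.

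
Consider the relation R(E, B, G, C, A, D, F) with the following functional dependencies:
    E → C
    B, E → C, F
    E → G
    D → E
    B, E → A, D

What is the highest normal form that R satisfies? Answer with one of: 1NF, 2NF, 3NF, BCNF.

1NF

Candidate keys: {B, D}, {B, E}. Prime attributes: {B, D, E}.
For E → C we have {E}⁺ = {C, E, G}; {E} is not a superkey, so BCNF fails.
E → C determines the non-prime attribute {C} from a non-superkey — 3NF is violated.
{D} is a proper subset of the key {B, D}, and {D}⁺ contains the non-prime attributes {C, G} — a partial dependency, so 2NF is violated.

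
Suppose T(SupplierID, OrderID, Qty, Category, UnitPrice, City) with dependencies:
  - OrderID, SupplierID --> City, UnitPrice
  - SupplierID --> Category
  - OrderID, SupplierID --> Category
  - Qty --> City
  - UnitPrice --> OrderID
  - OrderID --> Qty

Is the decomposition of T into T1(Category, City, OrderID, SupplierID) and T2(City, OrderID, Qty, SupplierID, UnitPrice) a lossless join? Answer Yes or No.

Yes

T1 ∩ T2 = {City, OrderID, SupplierID}; its closure under F is {Category, City, OrderID, Qty, SupplierID, UnitPrice}.
This includes all of T1, so the common attributes are a superkey of T1 — the join is lossless.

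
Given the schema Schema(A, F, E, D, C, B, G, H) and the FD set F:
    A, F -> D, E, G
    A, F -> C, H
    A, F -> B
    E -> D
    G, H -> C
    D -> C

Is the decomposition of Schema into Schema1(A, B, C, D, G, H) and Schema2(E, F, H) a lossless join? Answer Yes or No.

The shared attributes are {H} and {H}⁺ = {H}.
Schema1 ⊄ {H} and Schema2 ⊄ {H}, so the split is lossy.

No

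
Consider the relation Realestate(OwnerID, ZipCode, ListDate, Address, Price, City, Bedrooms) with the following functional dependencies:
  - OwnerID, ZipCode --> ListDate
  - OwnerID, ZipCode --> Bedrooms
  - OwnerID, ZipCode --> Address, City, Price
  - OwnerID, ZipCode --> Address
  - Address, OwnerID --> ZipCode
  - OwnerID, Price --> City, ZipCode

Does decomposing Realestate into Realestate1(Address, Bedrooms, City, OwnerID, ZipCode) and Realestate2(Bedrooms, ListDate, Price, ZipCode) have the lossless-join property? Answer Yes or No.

Realestate1 ∩ Realestate2 = {Bedrooms, ZipCode}; its closure under F is {Bedrooms, ZipCode}.
Realestate1 ⊄ {Bedrooms, ZipCode} and Realestate2 ⊄ {Bedrooms, ZipCode}, so the split is lossy.

No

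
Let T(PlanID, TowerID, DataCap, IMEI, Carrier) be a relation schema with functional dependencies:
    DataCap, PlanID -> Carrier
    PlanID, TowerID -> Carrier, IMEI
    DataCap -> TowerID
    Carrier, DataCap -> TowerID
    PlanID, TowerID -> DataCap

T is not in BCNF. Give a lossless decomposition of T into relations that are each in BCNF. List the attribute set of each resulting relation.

Candidate keys of the original relation: {DataCap, PlanID}, {PlanID, TowerID}.
Within {Carrier, DataCap, IMEI, PlanID, TowerID}: {DataCap}⁺ ∩ {Carrier, DataCap, IMEI, PlanID, TowerID} = {DataCap, TowerID}, not the whole set, so DataCap -> TowerID violates BCNF; decompose into {DataCap, TowerID} and {Carrier, DataCap, IMEI, PlanID}.
{DataCap, TowerID} is in BCNF.
{Carrier, DataCap, IMEI, PlanID} is in BCNF.

{Carrier, DataCap, IMEI, PlanID}; {DataCap, TowerID}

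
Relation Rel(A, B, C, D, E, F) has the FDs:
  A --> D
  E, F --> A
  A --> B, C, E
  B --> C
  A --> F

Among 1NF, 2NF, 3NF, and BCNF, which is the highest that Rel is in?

2NF

Candidate keys: {A}, {E, F}. Prime attributes: {A, E, F}.
B --> C: {B}⁺ = {B, C}, which is not all of the attributes, so the left side is not a superkey — BCNF is violated.
B --> C has non-prime {C} on the right and a non-superkey on the left, so 3NF fails.
No proper subset of a key has a non-prime attribute in its closure, so there is no partial dependency; 2NF holds.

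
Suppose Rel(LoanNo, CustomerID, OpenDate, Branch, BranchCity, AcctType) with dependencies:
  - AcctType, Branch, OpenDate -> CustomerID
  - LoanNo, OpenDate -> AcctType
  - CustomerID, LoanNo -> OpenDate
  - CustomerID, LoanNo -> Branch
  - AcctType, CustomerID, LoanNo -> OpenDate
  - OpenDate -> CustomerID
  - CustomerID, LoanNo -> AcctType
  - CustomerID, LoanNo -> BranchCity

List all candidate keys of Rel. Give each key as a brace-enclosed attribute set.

{CustomerID, LoanNo}, {LoanNo, OpenDate}

{LoanNo} never appears on the right of any FD, so every key must include it.
Closure of {CustomerID, LoanNo} is {AcctType, Branch, BranchCity, CustomerID, LoanNo, OpenDate}, the whole schema; {CustomerID, LoanNo} is a candidate key.
Closure of {LoanNo, OpenDate} is {AcctType, Branch, BranchCity, CustomerID, LoanNo, OpenDate}, the whole schema; {LoanNo, OpenDate} is a candidate key.
No proper subset of any of these is a key, and no other minimal superkey exists.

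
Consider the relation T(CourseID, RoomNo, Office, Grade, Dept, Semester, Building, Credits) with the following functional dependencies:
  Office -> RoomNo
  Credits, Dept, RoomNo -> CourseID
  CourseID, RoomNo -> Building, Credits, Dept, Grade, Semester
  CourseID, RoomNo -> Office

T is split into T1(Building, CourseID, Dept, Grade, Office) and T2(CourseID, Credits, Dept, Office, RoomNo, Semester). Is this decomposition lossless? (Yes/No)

The shared attributes are {CourseID, Dept, Office} and {CourseID, Dept, Office}⁺ = {Building, CourseID, Credits, Dept, Grade, Office, RoomNo, Semester}.
Since T1 ⊆ {Building, CourseID, Credits, Dept, Grade, Office, RoomNo, Semester}, the intersection is a superkey of T1; the decomposition is lossless.

Yes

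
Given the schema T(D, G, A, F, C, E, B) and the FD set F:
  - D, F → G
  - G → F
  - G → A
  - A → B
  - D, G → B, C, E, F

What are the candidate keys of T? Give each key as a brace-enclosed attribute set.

{D, F}, {D, G}

{D} never appears on the right of any FD, so every key must include it.
{D, F}⁺ = {A, B, C, D, E, F, G}, which is every attribute, so {D, F} is a candidate key.
{D, G}⁺ = {A, B, C, D, E, F, G}, which is every attribute, so {D, G} is a candidate key.
Any other superkey properly contains one of these, so there are no further candidate keys.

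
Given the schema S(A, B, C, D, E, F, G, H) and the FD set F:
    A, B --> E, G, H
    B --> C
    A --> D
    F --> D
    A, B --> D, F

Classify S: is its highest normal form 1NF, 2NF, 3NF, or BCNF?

Candidate key: {A, B}. Prime attributes: {A, B}.
B --> C breaks BCNF: {B}⁺ = {B, C}, so {B} is not a superkey.
Because {C} is non-prime and the left side of B --> C is not a superkey, the relation is not in 3NF.
The proper key subset {A} of {A, B} determines non-prime {D}, so the relation is not even in 2NF.

1NF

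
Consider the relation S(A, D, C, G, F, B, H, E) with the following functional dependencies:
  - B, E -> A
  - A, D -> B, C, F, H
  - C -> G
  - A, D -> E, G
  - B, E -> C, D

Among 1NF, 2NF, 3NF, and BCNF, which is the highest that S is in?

Candidate keys: {A, D}, {B, E}. Prime attributes: {A, B, D, E}.
C -> G breaks BCNF: {C}⁺ = {C, G}, so {C} is not a superkey.
C -> G has non-prime {G} on the right and a non-superkey on the left, so 3NF fails.
No proper subset of a key has a non-prime attribute in its closure, so there is no partial dependency; 2NF holds.

2NF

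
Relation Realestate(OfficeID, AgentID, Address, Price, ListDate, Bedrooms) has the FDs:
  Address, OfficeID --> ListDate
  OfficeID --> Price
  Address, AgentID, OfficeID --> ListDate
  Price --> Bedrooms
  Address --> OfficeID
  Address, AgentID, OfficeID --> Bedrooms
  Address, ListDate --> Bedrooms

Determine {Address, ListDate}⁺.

Start with {Address, ListDate}.
Address --> OfficeID applies; add {OfficeID} → now {Address, ListDate, OfficeID}.
Address, ListDate --> Bedrooms applies; add {Bedrooms} → now {Address, Bedrooms, ListDate, OfficeID}.
OfficeID --> Price applies; add {Price} → now {Address, Bedrooms, ListDate, OfficeID, Price}.
No further FD applies.

{Address, Bedrooms, ListDate, OfficeID, Price}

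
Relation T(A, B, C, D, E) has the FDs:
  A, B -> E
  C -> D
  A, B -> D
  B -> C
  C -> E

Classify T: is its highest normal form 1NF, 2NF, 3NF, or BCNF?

1NF

Candidate key: {A, B}. Prime attributes: {A, B}.
C -> D: {C}⁺ = {C, D, E}, which is not all of the attributes, so the left side is not a superkey — BCNF is violated.
Because {D} is non-prime and the left side of C -> D is not a superkey, the relation is not in 3NF.
{B} is a proper subset of the key {A, B}, and {B}⁺ contains the non-prime attributes {C, D, E} — a partial dependency, so 2NF is violated.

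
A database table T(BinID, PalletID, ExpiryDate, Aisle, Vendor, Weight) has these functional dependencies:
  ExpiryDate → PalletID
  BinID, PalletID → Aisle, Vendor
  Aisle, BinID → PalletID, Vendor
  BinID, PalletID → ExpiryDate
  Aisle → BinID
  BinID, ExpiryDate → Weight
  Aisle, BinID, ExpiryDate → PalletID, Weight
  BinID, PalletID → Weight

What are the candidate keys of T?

{Aisle}, {BinID, ExpiryDate}, {BinID, PalletID}

{Aisle}⁺ = {Aisle, BinID, ExpiryDate, PalletID, Vendor, Weight} — all of the relation — so {Aisle} is a candidate key.
{BinID, ExpiryDate}⁺ = {Aisle, BinID, ExpiryDate, PalletID, Vendor, Weight} — all of the relation — so {BinID, ExpiryDate} is a candidate key.
{BinID, PalletID}⁺ = {Aisle, BinID, ExpiryDate, PalletID, Vendor, Weight} — all of the relation — so {BinID, PalletID} is a candidate key.
No proper subset of any of these is a key, and no other minimal superkey exists.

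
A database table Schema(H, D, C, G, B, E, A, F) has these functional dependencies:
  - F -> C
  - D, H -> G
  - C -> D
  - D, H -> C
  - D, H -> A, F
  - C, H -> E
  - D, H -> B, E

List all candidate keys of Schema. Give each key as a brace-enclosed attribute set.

{H} never appears on the right of any FD, so every key must include it.
Closure of {C, H} is {A, B, C, D, E, F, G, H}, the whole schema; {C, H} is a candidate key.
Closure of {D, H} is {A, B, C, D, E, F, G, H}, the whole schema; {D, H} is a candidate key.
Closure of {F, H} is {A, B, C, D, E, F, G, H}, the whole schema; {F, H} is a candidate key.
No proper subset of any of these is a key, and no other minimal superkey exists.

{C, H}, {D, H}, {F, H}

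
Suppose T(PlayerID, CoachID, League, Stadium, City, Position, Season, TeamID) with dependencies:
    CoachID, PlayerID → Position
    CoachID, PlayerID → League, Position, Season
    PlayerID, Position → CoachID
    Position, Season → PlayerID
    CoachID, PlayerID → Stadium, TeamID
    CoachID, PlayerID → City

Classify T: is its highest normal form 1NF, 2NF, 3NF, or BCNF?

BCNF

Candidate keys: {CoachID, PlayerID}, {PlayerID, Position}, {Position, Season}. Prime attributes: {CoachID, PlayerID, Position, Season}.
Every FD has a superkey on the left, so the relation is in BCNF.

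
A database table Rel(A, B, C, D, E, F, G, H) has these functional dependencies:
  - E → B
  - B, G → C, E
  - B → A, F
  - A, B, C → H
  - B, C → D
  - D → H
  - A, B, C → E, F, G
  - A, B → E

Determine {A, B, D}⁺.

{A, B, D, E, F, H}

Start with {A, B, D}.
B → A, F applies; add {F} → now {A, B, D, F}.
D → H applies; add {H} → now {A, B, D, F, H}.
A, B → E applies; add {E} → now {A, B, D, E, F, H}.
No further FD applies.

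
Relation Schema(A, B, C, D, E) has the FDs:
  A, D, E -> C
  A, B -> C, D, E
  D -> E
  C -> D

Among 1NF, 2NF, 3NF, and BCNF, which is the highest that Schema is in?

Candidate key: {A, B}. Prime attributes: {A, B}.
A, D, E -> C: {A, D, E}⁺ = {A, C, D, E}, which is not all of the attributes, so the left side is not a superkey — BCNF is violated.
A, D, E -> C has non-prime {C} on the right and a non-superkey on the left, so 3NF fails.
Checking every proper subset of each key, none determines a non-prime attribute — 2NF is satisfied.

2NF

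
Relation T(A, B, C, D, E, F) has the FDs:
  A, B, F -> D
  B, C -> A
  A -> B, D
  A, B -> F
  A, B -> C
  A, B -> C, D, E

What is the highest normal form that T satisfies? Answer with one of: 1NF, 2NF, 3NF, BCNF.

Candidate keys: {A}, {B, C}. Prime attributes: {A, B, C}.
Each dependency's left side is a superkey — BCNF holds.

BCNF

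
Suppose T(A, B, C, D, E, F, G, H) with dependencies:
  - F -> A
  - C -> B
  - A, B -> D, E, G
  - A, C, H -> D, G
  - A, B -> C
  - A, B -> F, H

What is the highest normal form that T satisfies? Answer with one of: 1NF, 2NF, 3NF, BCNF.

Candidate keys: {A, B}, {A, C}, {B, F}, {C, F}. Prime attributes: {A, B, C, F}.
For F -> A we have {F}⁺ = {A, F}; {F} is not a superkey, so BCNF fails.
But every attribute on its right side ({A}) is prime, and the same holds for every other non-superkey FD, so 3NF still holds.

3NF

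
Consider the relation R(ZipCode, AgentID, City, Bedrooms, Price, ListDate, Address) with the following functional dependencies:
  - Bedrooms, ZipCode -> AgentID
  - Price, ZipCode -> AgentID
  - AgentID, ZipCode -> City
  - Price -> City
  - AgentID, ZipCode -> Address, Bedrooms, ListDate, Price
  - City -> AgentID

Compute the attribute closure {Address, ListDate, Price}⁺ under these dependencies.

{Address, AgentID, City, ListDate, Price}

Start with {Address, ListDate, Price}.
Price -> City applies; add {City} → now {Address, City, ListDate, Price}.
City -> AgentID applies; add {AgentID} → now {Address, AgentID, City, ListDate, Price}.
No further FD applies.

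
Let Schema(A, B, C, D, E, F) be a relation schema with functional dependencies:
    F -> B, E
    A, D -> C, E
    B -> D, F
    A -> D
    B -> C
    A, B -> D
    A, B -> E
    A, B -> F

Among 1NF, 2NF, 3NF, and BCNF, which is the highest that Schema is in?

Candidate keys: {A, B}, {A, F}. Prime attributes: {A, B, F}.
F -> B, E: {F}⁺ = {B, C, D, E, F}, which is not all of the attributes, so the left side is not a superkey — BCNF is violated.
F -> B, E has non-prime {E} on the right and a non-superkey on the left, so 3NF fails.
{A} is a proper subset of the key {A, B}, and {A}⁺ contains the non-prime attributes {C, D, E} — a partial dependency, so 2NF is violated.

1NF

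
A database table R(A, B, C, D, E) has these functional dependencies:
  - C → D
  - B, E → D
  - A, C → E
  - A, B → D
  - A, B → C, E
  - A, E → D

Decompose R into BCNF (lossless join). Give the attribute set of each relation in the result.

{A, B, C}; {A, C, E}; {C, D}

Candidate key of the original relation: {A, B}.
In {A, B, C, D, E}, {C} is not a superkey ({C}⁺ restricted to this set is {C, D}), so split on C → D into {C, D} and {A, B, C, E}.
{C, D}: every determinant is a superkey — BCNF.
In {A, B, C, E}, {A, C} is not a superkey ({A, C}⁺ restricted to this set is {A, C, E}), so split on A, C → E into {A, C, E} and {A, B, C}.
{A, C, E}: every determinant is a superkey — BCNF.
{A, B, C}: every determinant is a superkey — BCNF.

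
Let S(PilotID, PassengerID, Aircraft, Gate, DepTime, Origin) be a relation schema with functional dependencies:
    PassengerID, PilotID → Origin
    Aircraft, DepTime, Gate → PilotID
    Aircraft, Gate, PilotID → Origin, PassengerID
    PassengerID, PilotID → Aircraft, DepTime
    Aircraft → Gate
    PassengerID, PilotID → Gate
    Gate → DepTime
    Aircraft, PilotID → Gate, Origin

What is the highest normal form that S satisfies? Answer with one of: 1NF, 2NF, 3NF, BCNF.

2NF

Candidate keys: {Aircraft}, {PassengerID, PilotID}. Prime attributes: {Aircraft, PassengerID, PilotID}.
Gate → DepTime breaks BCNF: {Gate}⁺ = {DepTime, Gate}, so {Gate} is not a superkey.
Gate → DepTime determines the non-prime attribute {DepTime} from a non-superkey — 3NF is violated.
No proper subset of a key has a non-prime attribute in its closure, so there is no partial dependency; 2NF holds.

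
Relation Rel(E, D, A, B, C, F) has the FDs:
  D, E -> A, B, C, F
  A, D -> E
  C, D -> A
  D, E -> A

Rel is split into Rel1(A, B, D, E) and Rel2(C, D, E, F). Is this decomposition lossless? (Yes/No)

Yes

Common attributes: {D, E}; their closure is {A, B, C, D, E, F}.
Rel1 is contained in that closure, so Rel1 ∩ Rel2 -> Rel1 holds and the join is lossless.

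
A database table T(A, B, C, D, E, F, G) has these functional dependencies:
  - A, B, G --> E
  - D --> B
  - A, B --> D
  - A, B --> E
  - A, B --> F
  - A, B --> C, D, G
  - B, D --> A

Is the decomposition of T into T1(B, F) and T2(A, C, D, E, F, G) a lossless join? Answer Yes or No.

No

The shared attributes are {F} and {F}⁺ = {F}.
Neither T1 nor T2 is contained in that closure, so the decomposition is lossy.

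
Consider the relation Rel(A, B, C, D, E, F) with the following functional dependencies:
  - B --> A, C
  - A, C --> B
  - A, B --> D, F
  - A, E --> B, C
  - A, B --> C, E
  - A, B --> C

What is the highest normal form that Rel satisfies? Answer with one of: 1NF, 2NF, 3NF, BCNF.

BCNF

Candidate keys: {A, C}, {A, E}, {B}. Prime attributes: {A, B, C, E}.
The left-hand side of every FD is a superkey, so BCNF is satisfied.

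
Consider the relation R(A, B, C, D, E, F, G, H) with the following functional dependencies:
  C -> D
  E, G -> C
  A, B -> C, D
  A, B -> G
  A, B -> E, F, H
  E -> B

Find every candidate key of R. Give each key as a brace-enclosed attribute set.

{A, B}, {A, E}

{A} never appears on the right of any FD, so every key must include it.
{A, B}⁺ = {A, B, C, D, E, F, G, H} — all of the relation — so {A, B} is a candidate key.
{A, E}⁺ = {A, B, C, D, E, F, G, H} — all of the relation — so {A, E} is a candidate key.
No proper subset of any of these is a key, and no other minimal superkey exists.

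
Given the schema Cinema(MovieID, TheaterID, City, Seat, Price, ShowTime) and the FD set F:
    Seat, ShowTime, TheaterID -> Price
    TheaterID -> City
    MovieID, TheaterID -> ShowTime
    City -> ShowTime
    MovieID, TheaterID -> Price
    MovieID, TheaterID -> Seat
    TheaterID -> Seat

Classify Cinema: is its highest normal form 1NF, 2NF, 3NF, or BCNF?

Candidate key: {MovieID, TheaterID}. Prime attributes: {MovieID, TheaterID}.
For Seat, ShowTime, TheaterID -> Price we have {Seat, ShowTime, TheaterID}⁺ = {City, Price, Seat, ShowTime, TheaterID}; {Seat, ShowTime, TheaterID} is not a superkey, so BCNF fails.
Because {Price} is non-prime and the left side of Seat, ShowTime, TheaterID -> Price is not a superkey, the relation is not in 3NF.
The proper key subset {TheaterID} of {MovieID, TheaterID} determines non-prime {City, Price, Seat, ShowTime}, so the relation is not even in 2NF.

1NF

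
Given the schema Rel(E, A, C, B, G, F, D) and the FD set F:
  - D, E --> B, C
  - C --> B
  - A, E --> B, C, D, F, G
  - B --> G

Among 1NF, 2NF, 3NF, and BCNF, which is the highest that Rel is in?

2NF

Candidate key: {A, E}. Prime attributes: {A, E}.
D, E --> B, C: {D, E}⁺ = {B, C, D, E, G}, which is not all of the attributes, so the left side is not a superkey — BCNF is violated.
Because {B, C} are non-prime and the left side of D, E --> B, C is not a superkey, the relation is not in 3NF.
Checking every proper subset of each key, none determines a non-prime attribute — 2NF is satisfied.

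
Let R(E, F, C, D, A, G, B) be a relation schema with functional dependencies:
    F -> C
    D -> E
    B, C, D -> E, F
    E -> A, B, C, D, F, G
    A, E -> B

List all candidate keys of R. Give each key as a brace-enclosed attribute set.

{D} is a candidate key since {D}⁺ = {A, B, C, D, E, F, G} covers every attribute.
{E} is a candidate key since {E}⁺ = {A, B, C, D, E, F, G} covers every attribute.
These are minimal and exhaustive — every other superkey contains one of them.

{D}, {E}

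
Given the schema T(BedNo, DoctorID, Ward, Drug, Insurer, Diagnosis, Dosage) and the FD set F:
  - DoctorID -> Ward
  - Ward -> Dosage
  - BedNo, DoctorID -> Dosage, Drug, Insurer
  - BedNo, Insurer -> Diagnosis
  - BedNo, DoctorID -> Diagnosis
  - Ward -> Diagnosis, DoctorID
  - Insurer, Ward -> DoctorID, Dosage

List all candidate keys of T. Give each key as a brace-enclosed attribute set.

{BedNo, DoctorID}, {BedNo, Ward}

Attributes never on any right-hand side: {BedNo} — every candidate key must contain it.
Closure of {BedNo, DoctorID} is {BedNo, Diagnosis, DoctorID, Dosage, Drug, Insurer, Ward}, the whole schema; {BedNo, DoctorID} is a candidate key.
Closure of {BedNo, Ward} is {BedNo, Diagnosis, DoctorID, Dosage, Drug, Insurer, Ward}, the whole schema; {BedNo, Ward} is a candidate key.
Any other superkey properly contains one of these, so there are no further candidate keys.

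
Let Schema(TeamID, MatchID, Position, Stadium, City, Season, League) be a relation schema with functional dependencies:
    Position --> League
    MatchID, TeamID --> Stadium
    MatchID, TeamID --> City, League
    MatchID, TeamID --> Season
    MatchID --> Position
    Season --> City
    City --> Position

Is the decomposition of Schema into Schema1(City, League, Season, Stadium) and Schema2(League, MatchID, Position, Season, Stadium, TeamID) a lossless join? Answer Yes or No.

Yes

The shared attributes are {League, Season, Stadium} and {League, Season, Stadium}⁺ = {City, League, Position, Season, Stadium}.
Schema1 is contained in that closure, so Schema1 ∩ Schema2 --> Schema1 holds and the join is lossless.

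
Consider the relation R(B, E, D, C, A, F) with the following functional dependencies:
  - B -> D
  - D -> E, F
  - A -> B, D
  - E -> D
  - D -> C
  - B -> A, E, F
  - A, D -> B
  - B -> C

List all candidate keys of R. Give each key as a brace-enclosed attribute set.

{A}⁺ = {A, B, C, D, E, F}, which is every attribute, so {A} is a candidate key.
{B}⁺ = {A, B, C, D, E, F}, which is every attribute, so {B} is a candidate key.
No proper subset of any of these is a key, and no other minimal superkey exists.

{A}, {B}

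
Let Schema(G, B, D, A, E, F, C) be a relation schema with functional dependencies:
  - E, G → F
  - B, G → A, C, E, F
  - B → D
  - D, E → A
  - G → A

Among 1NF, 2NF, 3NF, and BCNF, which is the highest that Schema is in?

1NF

Candidate key: {B, G}. Prime attributes: {B, G}.
E, G → F: {E, G}⁺ = {A, E, F, G}, which is not all of the attributes, so the left side is not a superkey — BCNF is violated.
E, G → F has non-prime {F} on the right and a non-superkey on the left, so 3NF fails.
The proper key subset {B} of {B, G} determines non-prime {D}, so the relation is not even in 2NF.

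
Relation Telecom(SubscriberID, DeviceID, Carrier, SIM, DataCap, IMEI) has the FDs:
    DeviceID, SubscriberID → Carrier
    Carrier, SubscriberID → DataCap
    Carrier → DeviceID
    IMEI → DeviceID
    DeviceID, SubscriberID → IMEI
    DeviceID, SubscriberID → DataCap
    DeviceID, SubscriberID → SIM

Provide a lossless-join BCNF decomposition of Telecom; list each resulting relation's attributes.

{Carrier, DataCap, IMEI, SIM, SubscriberID}; {Carrier, DeviceID}

Candidate keys of the original relation: {Carrier, SubscriberID}, {DeviceID, SubscriberID}, {IMEI, SubscriberID}.
Within {Carrier, DataCap, DeviceID, IMEI, SIM, SubscriberID}: {Carrier}⁺ ∩ {Carrier, DataCap, DeviceID, IMEI, SIM, SubscriberID} = {Carrier, DeviceID}, not the whole set, so Carrier → DeviceID violates BCNF; decompose into {Carrier, DeviceID} and {Carrier, DataCap, IMEI, SIM, SubscriberID}.
{Carrier, DeviceID}: every determinant is a superkey — BCNF.
{Carrier, DataCap, IMEI, SIM, SubscriberID}: every determinant is a superkey — BCNF.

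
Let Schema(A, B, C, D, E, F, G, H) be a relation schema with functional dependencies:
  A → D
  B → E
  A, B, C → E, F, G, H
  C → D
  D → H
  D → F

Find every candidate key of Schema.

{A, B, C}

{A, B, C} never appear on the right of any FD, so every key must include all of them.
{A, B, C}⁺ = {A, B, C, D, E, F, G, H} — all of the relation — so {A, B, C} is a candidate key.
Every other attribute set either contains this one or has a smaller closure.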